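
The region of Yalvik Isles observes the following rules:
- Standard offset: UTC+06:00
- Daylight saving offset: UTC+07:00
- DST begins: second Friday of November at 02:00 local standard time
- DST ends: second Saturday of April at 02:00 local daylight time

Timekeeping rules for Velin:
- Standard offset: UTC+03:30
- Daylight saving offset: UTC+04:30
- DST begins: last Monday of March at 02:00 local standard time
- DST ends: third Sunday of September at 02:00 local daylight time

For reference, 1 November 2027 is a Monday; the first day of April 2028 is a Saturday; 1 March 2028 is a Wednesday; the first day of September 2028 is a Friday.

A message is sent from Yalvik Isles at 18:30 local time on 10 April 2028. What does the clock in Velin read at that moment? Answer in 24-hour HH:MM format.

1 November 2027 is a Monday, so the first Friday is November 5 and the second is November 12.
1 April 2028 is a Saturday, so the first Saturday is April 1 and the second is April 8.
Daylight saving runs 12 November 2027 – 8 April 2028; 10 April 2028 is outside that window, so Yalvik Isles is on standard time at UTC+06:00.
18:30 Yalvik Isles − 6h = 12:30 UTC.
1 March 2028 is a Wednesday, so Mondays fall on 6, 13, 20, 27; the last is March 27.
1 September 2028 is a Friday, so the first Sunday is September 3 and the third is September 17.
At the standard offset (UTC+03:30), 12:30 UTC + 3h30m = 16:00 Velin standard time.
The standard-time date in Velin, 10 April 2028, falls between 27 March and 17 September, so daylight saving is in effect and Velin is at UTC+04:30.
12:30 UTC + 4h30m = 17:00 Velin.

17:00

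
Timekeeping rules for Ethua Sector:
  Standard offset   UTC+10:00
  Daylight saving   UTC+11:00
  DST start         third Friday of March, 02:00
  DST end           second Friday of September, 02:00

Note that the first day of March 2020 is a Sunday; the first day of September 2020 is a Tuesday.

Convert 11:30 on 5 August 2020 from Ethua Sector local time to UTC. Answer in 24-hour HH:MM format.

1 March 2020 is a Sunday, so the first Friday is March 6 and the third is March 20.
1 September 2020 is a Tuesday, so the first Friday is September 4 and the second is September 11.
5 August 2020 lies within the daylight-saving period (20 March – 11 September), so Ethua Sector is on daylight time, UTC+11:00.
11:30 local − 11h = 00:30 UTC.

00:30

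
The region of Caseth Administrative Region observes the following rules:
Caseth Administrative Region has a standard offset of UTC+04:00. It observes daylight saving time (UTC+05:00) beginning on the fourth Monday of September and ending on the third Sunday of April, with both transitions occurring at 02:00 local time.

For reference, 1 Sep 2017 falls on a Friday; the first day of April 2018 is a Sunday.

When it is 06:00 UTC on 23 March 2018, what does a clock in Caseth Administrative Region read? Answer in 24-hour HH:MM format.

1 September 2017 is a Friday, so the first Monday is September 4 and the fourth is September 25.
1 April 2018 is a Sunday, so the first Sunday is April 1 and the third is April 15.
At the standard offset (UTC+04:00), 06:00 UTC + 4h = 10:00 Caseth Administrative Region standard time.
Daylight saving runs 25 September 2017 – 15 April 2018; the standard-time date in Caseth Administrative Region, 23 March 2018, is inside that window, so Caseth Administrative Region is at UTC+05:00.
06:00 UTC + 5h = 11:00 local.

11:00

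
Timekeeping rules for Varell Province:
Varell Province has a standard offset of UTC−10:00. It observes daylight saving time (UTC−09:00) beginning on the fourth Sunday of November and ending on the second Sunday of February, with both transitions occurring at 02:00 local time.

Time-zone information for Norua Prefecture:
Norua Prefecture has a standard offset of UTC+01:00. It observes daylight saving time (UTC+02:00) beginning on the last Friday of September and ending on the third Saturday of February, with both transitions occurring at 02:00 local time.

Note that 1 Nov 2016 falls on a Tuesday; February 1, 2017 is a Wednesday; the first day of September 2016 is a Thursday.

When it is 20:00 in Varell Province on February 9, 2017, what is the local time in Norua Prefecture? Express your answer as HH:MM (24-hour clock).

07:00

1 November 2016 is a Tuesday, so the first Sunday is November 6 and the fourth is November 27.
1 February 2017 is a Wednesday, so the first Sunday is February 5 and the second is February 12.
February 9, 2017 lies within the daylight-saving period (27 November 2016 – 12 February 2017), so Varell Province is on daylight time, UTC−09:00.
20:00 Varell Province + 9h = 05:00 UTC (rolling into the next day, 10 February 2017).
1 September 2016 is a Thursday, so Fridays fall on 2, 9, 16, 23, 30; the last is September 30.
1 February 2017 is a Wednesday, so the first Saturday is February 4 and the third is February 18.
At the standard offset (UTC+01:00), 05:00 UTC + 1h = 06:00 Norua Prefecture standard time.
The standard-time date in Norua Prefecture, February 10, 2017, falls between 30 September 2016 and 18 February 2017, so daylight saving is in effect and Norua Prefecture is at UTC+02:00.
05:00 UTC + 2h = 07:00 Norua Prefecture.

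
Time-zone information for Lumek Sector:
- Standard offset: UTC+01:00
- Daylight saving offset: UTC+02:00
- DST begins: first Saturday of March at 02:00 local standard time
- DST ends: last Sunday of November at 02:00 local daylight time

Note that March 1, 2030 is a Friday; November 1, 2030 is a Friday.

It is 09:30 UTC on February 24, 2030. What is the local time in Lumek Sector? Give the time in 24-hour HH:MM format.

10:30

1 March 2030 is a Friday, so the first Saturday is March 2.
1 November 2030 is a Friday, so Sundays fall on 3, 10, 17, 24; the last is November 24.
At the standard offset (UTC+01:00), 09:30 UTC + 1h = 10:30 Lumek Sector standard time.
Daylight saving runs 2 March – 24 November; the standard-time date in Lumek Sector, February 24, 2030, is outside that window, so Lumek Sector is on standard time at UTC+01:00.
09:30 UTC + 1h = 10:30 local.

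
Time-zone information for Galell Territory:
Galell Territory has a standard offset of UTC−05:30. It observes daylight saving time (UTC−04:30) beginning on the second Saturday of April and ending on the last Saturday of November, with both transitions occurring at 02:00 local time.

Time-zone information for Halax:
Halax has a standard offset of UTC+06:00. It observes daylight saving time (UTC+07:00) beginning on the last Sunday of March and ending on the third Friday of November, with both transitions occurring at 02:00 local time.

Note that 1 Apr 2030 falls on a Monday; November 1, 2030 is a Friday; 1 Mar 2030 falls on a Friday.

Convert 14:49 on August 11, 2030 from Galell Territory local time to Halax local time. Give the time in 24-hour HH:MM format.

1 April 2030 is a Monday, so the first Saturday is April 6 and the second is April 13.
1 November 2030 is a Friday, so Saturdays fall on 2, 9, 16, 23, 30; the last is November 30.
Daylight saving runs 13 April – 30 November; August 11, 2030 is inside that window, so Galell Territory is at UTC−04:30.
14:49 Galell Territory + 4h30m = 19:19 UTC.
1 March 2030 is a Friday, so Sundays fall on 3, 10, 17, 24, 31; the last is March 31.
1 November 2030 is a Friday, so the first Friday is November 1 and the third is November 15.
At the standard offset (UTC+06:00), 19:19 UTC + 6h = 01:19 Halax standard time (rolling into the next day, 12 August 2030).
The standard-time date in Halax, August 12, 2030, falls between 31 March and 15 November, so daylight saving is in effect and Halax is at UTC+07:00.
19:19 UTC + 7h = 02:19 Halax (rolling into the next day, 12 August 2030).

02:19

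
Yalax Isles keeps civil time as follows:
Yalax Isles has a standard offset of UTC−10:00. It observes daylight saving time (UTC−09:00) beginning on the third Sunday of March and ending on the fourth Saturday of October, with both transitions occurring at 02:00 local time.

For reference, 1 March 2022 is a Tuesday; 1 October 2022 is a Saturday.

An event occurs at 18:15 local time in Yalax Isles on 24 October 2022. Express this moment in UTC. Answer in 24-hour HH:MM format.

1 March 2022 is a Tuesday, so the first Sunday is March 6 and the third is March 20.
1 October 2022 is a Saturday, so the first Saturday is October 1 and the fourth is October 22.
24 October 2022 does not fall between 20 March and 22 October, so daylight saving is not in effect and Yalax Isles is at UTC−10:00.
18:15 local + 10h = 04:15 UTC (rolling into the next day, 25 October 2022).

04:15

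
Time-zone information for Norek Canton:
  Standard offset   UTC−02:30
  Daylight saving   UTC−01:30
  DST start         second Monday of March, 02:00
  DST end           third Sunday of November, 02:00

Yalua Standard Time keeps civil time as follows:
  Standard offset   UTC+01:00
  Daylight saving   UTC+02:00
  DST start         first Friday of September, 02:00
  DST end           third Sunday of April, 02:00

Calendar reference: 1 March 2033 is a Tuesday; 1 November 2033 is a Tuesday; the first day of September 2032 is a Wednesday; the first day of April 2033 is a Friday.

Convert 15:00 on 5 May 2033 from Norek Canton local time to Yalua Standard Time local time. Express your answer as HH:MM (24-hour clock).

17:30

1 March 2033 is a Tuesday, so the first Monday is March 7 and the second is March 14.
1 November 2033 is a Tuesday, so the first Sunday is November 6 and the third is November 20.
5 May 2033 falls between 14 March and 20 November, so daylight saving is in effect and Norek Canton is at UTC−01:30.
15:00 Norek Canton + 1h30m = 16:30 UTC.
1 September 2032 is a Wednesday, so the first Friday is September 3.
1 April 2033 is a Friday, so the first Sunday is April 3 and the third is April 17.
At the standard offset (UTC+01:00), 16:30 UTC + 1h = 17:30 Yalua Standard Time standard time.
The standard-time date in Yalua Standard Time, 5 May 2033, is outside the daylight-saving period (3 September 2032 – 17 April 2033), so Yalua Standard Time is on standard time, UTC+01:00.
16:30 UTC + 1h = 17:30 Yalua Standard Time.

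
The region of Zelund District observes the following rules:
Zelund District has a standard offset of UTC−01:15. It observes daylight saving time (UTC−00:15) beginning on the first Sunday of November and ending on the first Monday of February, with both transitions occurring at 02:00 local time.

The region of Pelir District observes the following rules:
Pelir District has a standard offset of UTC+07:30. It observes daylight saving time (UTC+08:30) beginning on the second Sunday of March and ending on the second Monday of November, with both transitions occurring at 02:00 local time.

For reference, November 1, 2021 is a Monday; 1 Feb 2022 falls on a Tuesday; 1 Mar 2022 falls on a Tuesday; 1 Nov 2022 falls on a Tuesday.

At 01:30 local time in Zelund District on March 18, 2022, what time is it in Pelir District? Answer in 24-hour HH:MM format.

11:15

1 November 2021 is a Monday, so the first Sunday is November 7.
1 February 2022 is a Tuesday, so the first Monday is February 7.
Daylight saving runs 7 November 2021 – 7 February 2022; March 18, 2022 is outside that window, so Zelund District is on standard time at UTC−01:15.
01:30 Zelund District + 1h15m = 02:45 UTC.
1 March 2022 is a Tuesday, so the first Sunday is March 6 and the second is March 13.
1 November 2022 is a Tuesday, so the first Monday is November 7 and the second is November 14.
At the standard offset (UTC+07:30), 02:45 UTC + 7h30m = 10:15 Pelir District standard time.
The standard-time date in Pelir District, March 18, 2022, falls between 13 March and 14 November, so daylight saving is in effect and Pelir District is at UTC+08:30.
02:45 UTC + 8h30m = 11:15 Pelir District.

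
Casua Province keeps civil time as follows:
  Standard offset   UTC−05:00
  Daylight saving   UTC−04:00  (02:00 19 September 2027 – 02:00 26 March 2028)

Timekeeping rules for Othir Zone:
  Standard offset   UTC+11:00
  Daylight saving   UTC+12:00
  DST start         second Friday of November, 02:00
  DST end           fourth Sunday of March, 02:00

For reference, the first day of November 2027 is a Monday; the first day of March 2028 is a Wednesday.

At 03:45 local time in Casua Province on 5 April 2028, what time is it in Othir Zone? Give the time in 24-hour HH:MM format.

19:45

Daylight saving runs 19 September 2027 – 26 March 2028; 5 April 2028 is outside that window, so Casua Province is on standard time at UTC−05:00.
03:45 Casua Province + 5h = 08:45 UTC.
1 November 2027 is a Monday, so the first Friday is November 5 and the second is November 12.
1 March 2028 is a Wednesday, so the first Sunday is March 5 and the fourth is March 26.
At the standard offset (UTC+11:00), 08:45 UTC + 11h = 19:45 Othir Zone standard time.
Daylight saving runs 12 November 2027 – 26 March 2028; the standard-time date in Othir Zone, 5 April 2028, is outside that window, so Othir Zone is on standard time at UTC+11:00.
08:45 UTC + 11h = 19:45 Othir Zone.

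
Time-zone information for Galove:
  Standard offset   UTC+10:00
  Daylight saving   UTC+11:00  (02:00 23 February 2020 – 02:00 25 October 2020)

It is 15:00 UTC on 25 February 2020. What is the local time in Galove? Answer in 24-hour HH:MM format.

At the standard offset (UTC+10:00), 15:00 UTC + 10h = 01:00 Galove standard time (rolling into the next day, 26 February 2020).
The standard-time date in Galove, 26 February 2020, falls between 23 February and 25 October, so daylight saving is in effect and Galove is at UTC+11:00.
15:00 UTC + 11h = 02:00 local (rolling into the next day, 26 February 2020).

02:00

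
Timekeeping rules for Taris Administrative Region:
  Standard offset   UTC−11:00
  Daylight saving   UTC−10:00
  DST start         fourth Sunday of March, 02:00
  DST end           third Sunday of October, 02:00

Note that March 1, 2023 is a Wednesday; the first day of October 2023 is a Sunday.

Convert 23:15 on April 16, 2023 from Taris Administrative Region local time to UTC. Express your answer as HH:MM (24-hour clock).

09:15

1 March 2023 is a Wednesday, so the first Sunday is March 5 and the fourth is March 26.
1 October 2023 is a Sunday, so the first Sunday is October 1 and the third is October 15.
Daylight saving runs 26 March – 15 October; April 16, 2023 is inside that window, so Taris Administrative Region is at UTC−10:00.
23:15 local + 10h = 09:15 UTC (rolling into the next day, 17 April 2023).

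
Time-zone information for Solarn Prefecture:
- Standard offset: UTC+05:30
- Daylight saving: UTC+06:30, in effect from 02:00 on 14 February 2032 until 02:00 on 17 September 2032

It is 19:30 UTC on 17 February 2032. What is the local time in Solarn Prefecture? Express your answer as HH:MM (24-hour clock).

02:00

At the standard offset (UTC+05:30), 19:30 UTC + 5h30m = 01:00 Solarn Prefecture standard time (rolling into the next day, 18 February 2032).
Daylight saving runs 14 February – 17 September; the standard-time date in Solarn Prefecture, 18 February 2032, is inside that window, so Solarn Prefecture is at UTC+06:30.
19:30 UTC + 6h30m = 02:00 local (rolling into the next day, 18 February 2032).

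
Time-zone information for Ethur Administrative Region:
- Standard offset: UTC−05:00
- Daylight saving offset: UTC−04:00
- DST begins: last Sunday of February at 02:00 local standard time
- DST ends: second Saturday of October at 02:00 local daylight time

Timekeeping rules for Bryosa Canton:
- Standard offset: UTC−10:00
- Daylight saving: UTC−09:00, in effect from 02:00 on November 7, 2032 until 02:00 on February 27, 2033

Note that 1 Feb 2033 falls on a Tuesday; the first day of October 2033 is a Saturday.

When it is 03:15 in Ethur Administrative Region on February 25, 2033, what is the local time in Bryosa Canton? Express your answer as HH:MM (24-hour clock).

1 February 2033 is a Tuesday, so Sundays fall on 6, 13, 20, 27; the last is February 27.
1 October 2033 is a Saturday, so the first Saturday is October 1 and the second is October 8.
February 25, 2033 does not fall between 27 February and 8 October, so daylight saving is not in effect and Ethur Administrative Region is at UTC−05:00.
03:15 Ethur Administrative Region + 5h = 08:15 UTC.
At the standard offset (UTC−10:00), 08:15 UTC − 10h = 22:15 Bryosa Canton standard time (rolling into the previous day, 24 February 2033).
Daylight saving runs 7 November 2032 – 27 February 2033; the standard-time date in Bryosa Canton, February 24, 2033, is inside that window, so Bryosa Canton is at UTC−09:00.
08:15 UTC − 9h = 23:15 Bryosa Canton (rolling into the previous day, 24 February 2033).

23:15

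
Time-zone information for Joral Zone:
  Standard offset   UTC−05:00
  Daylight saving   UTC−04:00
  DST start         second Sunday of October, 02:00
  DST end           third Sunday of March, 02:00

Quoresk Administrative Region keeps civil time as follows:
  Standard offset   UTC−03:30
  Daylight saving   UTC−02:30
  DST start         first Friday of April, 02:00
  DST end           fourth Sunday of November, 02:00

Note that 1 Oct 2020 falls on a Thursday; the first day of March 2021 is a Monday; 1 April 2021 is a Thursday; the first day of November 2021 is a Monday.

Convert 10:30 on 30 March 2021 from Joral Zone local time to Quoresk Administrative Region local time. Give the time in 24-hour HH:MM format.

1 October 2020 is a Thursday, so the first Sunday is October 4 and the second is October 11.
1 March 2021 is a Monday, so the first Sunday is March 7 and the third is March 21.
30 March 2021 is outside the daylight-saving period (11 October 2020 – 21 March 2021), so Joral Zone is on standard time, UTC−05:00.
10:30 Joral Zone + 5h = 15:30 UTC.
1 April 2021 is a Thursday, so the first Friday is April 2.
1 November 2021 is a Monday, so the first Sunday is November 7 and the fourth is November 28.
At the standard offset (UTC−03:30), 15:30 UTC − 3h30m = 12:00 Quoresk Administrative Region standard time.
Daylight saving runs 2 April – 28 November; the standard-time date in Quoresk Administrative Region, 30 March 2021, is outside that window, so Quoresk Administrative Region is on standard time at UTC−03:30.
15:30 UTC − 3h30m = 12:00 Quoresk Administrative Region.

12:00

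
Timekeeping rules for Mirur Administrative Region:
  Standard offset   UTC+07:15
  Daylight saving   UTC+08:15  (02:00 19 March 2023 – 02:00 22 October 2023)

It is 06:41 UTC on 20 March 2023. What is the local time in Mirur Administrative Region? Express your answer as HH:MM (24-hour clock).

14:56

At the standard offset (UTC+07:15), 06:41 UTC + 7h15m = 13:56 Mirur Administrative Region standard time.
The standard-time date in Mirur Administrative Region, 20 March 2023, falls between 19 March and 22 October, so daylight saving is in effect and Mirur Administrative Region is at UTC+08:15.
06:41 UTC + 8h15m = 14:56 local.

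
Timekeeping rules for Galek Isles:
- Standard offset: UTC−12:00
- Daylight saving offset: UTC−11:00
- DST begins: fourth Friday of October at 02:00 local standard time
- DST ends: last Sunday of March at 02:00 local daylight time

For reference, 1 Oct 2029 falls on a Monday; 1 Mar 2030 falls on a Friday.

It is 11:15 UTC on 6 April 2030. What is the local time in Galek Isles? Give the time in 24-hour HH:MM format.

1 October 2029 is a Monday, so the first Friday is October 5 and the fourth is October 26.
1 March 2030 is a Friday, so Sundays fall on 3, 10, 17, 24, 31; the last is March 31.
At the standard offset (UTC−12:00), 11:15 UTC − 12h = 23:15 Galek Isles standard time (rolling into the previous day, 5 April 2030).
The standard-time date in Galek Isles, 5 April 2030, is outside the daylight-saving period (26 October 2029 – 31 March 2030), so Galek Isles is on standard time, UTC−12:00.
11:15 UTC − 12h = 23:15 local (rolling into the previous day, 5 April 2030).

23:15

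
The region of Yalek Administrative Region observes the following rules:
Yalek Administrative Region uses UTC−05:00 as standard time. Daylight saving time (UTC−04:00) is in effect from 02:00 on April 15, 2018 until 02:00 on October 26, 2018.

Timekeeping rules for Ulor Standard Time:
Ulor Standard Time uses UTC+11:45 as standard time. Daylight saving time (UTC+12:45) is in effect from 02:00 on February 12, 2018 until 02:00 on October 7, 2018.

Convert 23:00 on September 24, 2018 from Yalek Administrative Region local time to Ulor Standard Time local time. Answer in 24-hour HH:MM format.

September 24, 2018 lies within the daylight-saving period (15 April – 26 October), so Yalek Administrative Region is on daylight time, UTC−04:00.
23:00 Yalek Administrative Region + 4h = 03:00 UTC (rolling into the next day, 25 September 2018).
At the standard offset (UTC+11:45), 03:00 UTC + 11h45m = 14:45 Ulor Standard Time standard time.
The standard-time date in Ulor Standard Time, September 25, 2018, falls between 12 February and 7 October, so daylight saving is in effect and Ulor Standard Time is at UTC+12:45.
03:00 UTC + 12h45m = 15:45 Ulor Standard Time.

15:45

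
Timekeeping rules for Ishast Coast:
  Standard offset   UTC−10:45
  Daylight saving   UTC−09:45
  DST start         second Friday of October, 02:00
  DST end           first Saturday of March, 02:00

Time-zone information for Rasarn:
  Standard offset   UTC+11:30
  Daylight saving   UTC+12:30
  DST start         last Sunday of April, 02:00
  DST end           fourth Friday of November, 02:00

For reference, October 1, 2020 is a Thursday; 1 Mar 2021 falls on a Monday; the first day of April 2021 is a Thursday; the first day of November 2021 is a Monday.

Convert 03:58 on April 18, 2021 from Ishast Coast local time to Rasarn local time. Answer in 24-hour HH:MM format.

1 October 2020 is a Thursday, so the first Friday is October 2 and the second is October 9.
1 March 2021 is a Monday, so the first Saturday is March 6.
April 18, 2021 is outside the daylight-saving period (9 October 2020 – 6 March 2021), so Ishast Coast is on standard time, UTC−10:45.
03:58 Ishast Coast + 10h45m = 14:43 UTC.
1 April 2021 is a Thursday, so Sundays fall on 4, 11, 18, 25; the last is April 25.
1 November 2021 is a Monday, so the first Friday is November 5 and the fourth is November 26.
At the standard offset (UTC+11:30), 14:43 UTC + 11h30m = 02:13 Rasarn standard time (rolling into the next day, 19 April 2021).
The standard-time date in Rasarn, April 19, 2021, is outside the daylight-saving period (25 April – 26 November), so Rasarn is on standard time, UTC+11:30.
14:43 UTC + 11h30m = 02:13 Rasarn (rolling into the next day, 19 April 2021).

02:13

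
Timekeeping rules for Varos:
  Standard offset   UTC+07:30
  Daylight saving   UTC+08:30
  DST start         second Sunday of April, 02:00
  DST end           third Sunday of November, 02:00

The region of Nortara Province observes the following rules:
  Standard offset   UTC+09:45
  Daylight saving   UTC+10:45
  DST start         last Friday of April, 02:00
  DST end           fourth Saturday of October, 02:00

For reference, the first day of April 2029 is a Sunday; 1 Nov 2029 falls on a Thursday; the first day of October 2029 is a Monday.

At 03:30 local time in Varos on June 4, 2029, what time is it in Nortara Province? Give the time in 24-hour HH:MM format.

1 April 2029 is a Sunday, so the first Sunday is April 1 and the second is April 8.
1 November 2029 is a Thursday, so the first Sunday is November 4 and the third is November 18.
June 4, 2029 falls between 8 April and 18 November, so daylight saving is in effect and Varos is at UTC+08:30.
03:30 Varos − 8h30m = 19:00 UTC (rolling into the previous day, 3 June 2029).
1 April 2029 is a Sunday, so Fridays fall on 6, 13, 20, 27; the last is April 27.
1 October 2029 is a Monday, so the first Saturday is October 6 and the fourth is October 27.
At the standard offset (UTC+09:45), 19:00 UTC + 9h45m = 04:45 Nortara Province standard time (rolling into the next day, 4 June 2029).
The standard-time date in Nortara Province, June 4, 2029, lies within the daylight-saving period (27 April – 27 October), so Nortara Province is on daylight time, UTC+10:45.
19:00 UTC + 10h45m = 05:45 Nortara Province (rolling into the next day, 4 June 2029).

05:45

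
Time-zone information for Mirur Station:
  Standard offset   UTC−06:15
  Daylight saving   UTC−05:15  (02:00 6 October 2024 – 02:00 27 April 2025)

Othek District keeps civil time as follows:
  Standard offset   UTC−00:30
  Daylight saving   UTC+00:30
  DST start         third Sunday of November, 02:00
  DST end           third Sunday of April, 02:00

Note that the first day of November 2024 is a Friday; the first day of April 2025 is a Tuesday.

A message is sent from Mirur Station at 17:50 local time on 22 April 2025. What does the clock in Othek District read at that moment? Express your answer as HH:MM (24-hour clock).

Daylight saving runs 6 October 2024 – 27 April 2025; 22 April 2025 is inside that window, so Mirur Station is at UTC−05:15.
17:50 Mirur Station + 5h15m = 23:05 UTC.
1 November 2024 is a Friday, so the first Sunday is November 3 and the third is November 17.
1 April 2025 is a Tuesday, so the first Sunday is April 6 and the third is April 20.
At the standard offset (UTC−00:30), 23:05 UTC − 0h30m = 22:35 Othek District standard time.
The standard-time date in Othek District, 22 April 2025, is outside the daylight-saving period (17 November 2024 – 20 April 2025), so Othek District is on standard time, UTC−00:30.
23:05 UTC − 0h30m = 22:35 Othek District.

22:35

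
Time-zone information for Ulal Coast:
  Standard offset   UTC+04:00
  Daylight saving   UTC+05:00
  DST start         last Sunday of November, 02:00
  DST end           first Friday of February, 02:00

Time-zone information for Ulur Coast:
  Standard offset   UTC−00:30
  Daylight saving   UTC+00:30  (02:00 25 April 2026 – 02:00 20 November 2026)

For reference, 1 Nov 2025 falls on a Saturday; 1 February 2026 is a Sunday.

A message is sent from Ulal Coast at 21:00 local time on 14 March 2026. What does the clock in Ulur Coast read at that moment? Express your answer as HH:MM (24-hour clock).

1 November 2025 is a Saturday, so Sundays fall on 2, 9, 16, 23, 30; the last is November 30.
1 February 2026 is a Sunday, so the first Friday is February 6.
14 March 2026 is outside the daylight-saving period (30 November 2025 – 6 February 2026), so Ulal Coast is on standard time, UTC+04:00.
21:00 Ulal Coast − 4h = 17:00 UTC.
At the standard offset (UTC−00:30), 17:00 UTC − 0h30m = 16:30 Ulur Coast standard time.
The standard-time date in Ulur Coast, 14 March 2026, is outside the daylight-saving period (25 April – 20 November), so Ulur Coast is on standard time, UTC−00:30.
17:00 UTC − 0h30m = 16:30 Ulur Coast.

16:30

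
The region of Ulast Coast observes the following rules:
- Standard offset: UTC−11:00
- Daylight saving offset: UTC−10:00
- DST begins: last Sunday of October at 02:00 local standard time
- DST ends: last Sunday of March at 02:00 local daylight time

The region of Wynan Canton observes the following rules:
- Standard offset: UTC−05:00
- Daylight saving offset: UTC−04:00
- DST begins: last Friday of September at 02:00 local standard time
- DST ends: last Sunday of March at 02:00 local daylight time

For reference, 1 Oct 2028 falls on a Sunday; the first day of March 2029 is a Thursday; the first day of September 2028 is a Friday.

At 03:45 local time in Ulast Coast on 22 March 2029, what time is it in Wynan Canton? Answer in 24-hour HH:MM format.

1 October 2028 is a Sunday, so Sundays fall on 1, 8, 15, 22, 29; the last is October 29.
1 March 2029 is a Thursday, so Sundays fall on 4, 11, 18, 25; the last is March 25.
22 March 2029 lies within the daylight-saving period (29 October 2028 – 25 March 2029), so Ulast Coast is on daylight time, UTC−10:00.
03:45 Ulast Coast + 10h = 13:45 UTC.
1 September 2028 is a Friday, so Fridays fall on 1, 8, 15, 22, 29; the last is September 29.
1 March 2029 is a Thursday, so Sundays fall on 4, 11, 18, 25; the last is March 25.
At the standard offset (UTC−05:00), 13:45 UTC − 5h = 08:45 Wynan Canton standard time.
The standard-time date in Wynan Canton, 22 March 2029, falls between 29 September 2028 and 25 March 2029, so daylight saving is in effect and Wynan Canton is at UTC−04:00.
13:45 UTC − 4h = 09:45 Wynan Canton.

09:45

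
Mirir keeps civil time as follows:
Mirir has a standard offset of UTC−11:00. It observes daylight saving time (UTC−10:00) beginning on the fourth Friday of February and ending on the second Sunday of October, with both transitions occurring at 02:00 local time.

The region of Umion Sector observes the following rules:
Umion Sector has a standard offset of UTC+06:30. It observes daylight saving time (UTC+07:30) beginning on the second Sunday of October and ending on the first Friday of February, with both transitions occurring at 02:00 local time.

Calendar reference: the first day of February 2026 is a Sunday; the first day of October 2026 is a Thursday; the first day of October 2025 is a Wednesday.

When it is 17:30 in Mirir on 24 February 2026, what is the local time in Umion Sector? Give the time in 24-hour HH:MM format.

1 February 2026 is a Sunday, so the first Friday is February 6 and the fourth is February 27.
1 October 2026 is a Thursday, so the first Sunday is October 4 and the second is October 11.
24 February 2026 does not fall between 27 February and 11 October, so daylight saving is not in effect and Mirir is at UTC−11:00.
17:30 Mirir + 11h = 04:30 UTC (rolling into the next day, 25 February 2026).
1 October 2025 is a Wednesday, so the first Sunday is October 5 and the second is October 12.
1 February 2026 is a Sunday, so the first Friday is February 6.
At the standard offset (UTC+06:30), 04:30 UTC + 6h30m = 11:00 Umion Sector standard time.
The standard-time date in Umion Sector, 25 February 2026, does not fall between 12 October 2025 and 6 February 2026, so daylight saving is not in effect and Umion Sector is at UTC+06:30.
04:30 UTC + 6h30m = 11:00 Umion Sector.

11:00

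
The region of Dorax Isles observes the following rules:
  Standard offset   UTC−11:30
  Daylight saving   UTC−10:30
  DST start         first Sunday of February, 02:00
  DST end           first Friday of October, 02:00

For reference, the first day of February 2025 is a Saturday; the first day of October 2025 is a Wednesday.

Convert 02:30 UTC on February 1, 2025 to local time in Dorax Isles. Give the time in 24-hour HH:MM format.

15:00

1 February 2025 is a Saturday, so the first Sunday is February 2.
1 October 2025 is a Wednesday, so the first Friday is October 3.
At the standard offset (UTC−11:30), 02:30 UTC − 11h30m = 15:00 Dorax Isles standard time (rolling into the previous day, 31 January 2025).
Daylight saving runs 2 February – 3 October; the standard-time date in Dorax Isles, January 31, 2025, is outside that window, so Dorax Isles is on standard time at UTC−11:30.
02:30 UTC − 11h30m = 15:00 local (rolling into the previous day, 31 January 2025).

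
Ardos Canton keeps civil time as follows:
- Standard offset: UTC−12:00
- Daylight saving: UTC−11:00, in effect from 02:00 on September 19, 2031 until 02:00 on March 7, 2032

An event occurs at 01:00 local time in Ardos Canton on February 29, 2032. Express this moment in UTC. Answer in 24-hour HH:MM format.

February 29, 2032 lies within the daylight-saving period (19 September 2031 – 7 March 2032), so Ardos Canton is on daylight time, UTC−11:00.
01:00 local + 11h = 12:00 UTC.

12:00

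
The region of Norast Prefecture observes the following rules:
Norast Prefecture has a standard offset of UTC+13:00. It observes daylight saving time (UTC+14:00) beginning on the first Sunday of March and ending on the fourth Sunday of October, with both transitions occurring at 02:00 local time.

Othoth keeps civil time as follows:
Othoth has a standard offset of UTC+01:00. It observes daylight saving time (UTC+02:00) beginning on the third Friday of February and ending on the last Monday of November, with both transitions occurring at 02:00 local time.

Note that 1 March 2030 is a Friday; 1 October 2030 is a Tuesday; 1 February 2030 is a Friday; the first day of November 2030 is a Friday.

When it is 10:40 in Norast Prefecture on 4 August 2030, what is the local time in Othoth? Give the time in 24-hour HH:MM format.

22:40

1 March 2030 is a Friday, so the first Sunday is March 3.
1 October 2030 is a Tuesday, so the first Sunday is October 6 and the fourth is October 27.
4 August 2030 lies within the daylight-saving period (3 March – 27 October), so Norast Prefecture is on daylight time, UTC+14:00.
10:40 Norast Prefecture − 14h = 20:40 UTC (rolling into the previous day, 3 August 2030).
1 February 2030 is a Friday, so the first Friday is February 1 and the third is February 15.
1 November 2030 is a Friday, so Mondays fall on 4, 11, 18, 25; the last is November 25.
At the standard offset (UTC+01:00), 20:40 UTC + 1h = 21:40 Othoth standard time.
Daylight saving runs 15 February – 25 November; the standard-time date in Othoth, 3 August 2030, is inside that window, so Othoth is at UTC+02:00.
20:40 UTC + 2h = 22:40 Othoth.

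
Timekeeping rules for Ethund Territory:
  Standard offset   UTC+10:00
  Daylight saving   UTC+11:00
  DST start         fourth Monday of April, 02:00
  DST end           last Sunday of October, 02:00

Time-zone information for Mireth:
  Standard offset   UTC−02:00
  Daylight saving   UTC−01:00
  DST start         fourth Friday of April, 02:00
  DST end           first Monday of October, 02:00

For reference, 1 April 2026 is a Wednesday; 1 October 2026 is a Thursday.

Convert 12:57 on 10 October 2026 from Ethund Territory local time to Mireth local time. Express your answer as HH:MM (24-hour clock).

1 April 2026 is a Wednesday, so the first Monday is April 6 and the fourth is April 27.
1 October 2026 is a Thursday, so Sundays fall on 4, 11, 18, 25; the last is October 25.
10 October 2026 lies within the daylight-saving period (27 April – 25 October), so Ethund Territory is on daylight time, UTC+11:00.
12:57 Ethund Territory − 11h = 01:57 UTC.
1 April 2026 is a Wednesday, so the first Friday is April 3 and the fourth is April 24.
1 October 2026 is a Thursday, so the first Monday is October 5.
At the standard offset (UTC−02:00), 01:57 UTC − 2h = 23:57 Mireth standard time (rolling into the previous day, 9 October 2026).
The standard-time date in Mireth, 9 October 2026, does not fall between 24 April and 5 October, so daylight saving is not in effect and Mireth is at UTC−02:00.
01:57 UTC − 2h = 23:57 Mireth (rolling into the previous day, 9 October 2026).

23:57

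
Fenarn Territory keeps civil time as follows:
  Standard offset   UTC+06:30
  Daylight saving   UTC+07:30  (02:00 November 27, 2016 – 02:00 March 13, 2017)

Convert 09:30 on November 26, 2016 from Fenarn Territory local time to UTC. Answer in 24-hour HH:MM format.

Daylight saving runs 27 November 2016 – 13 March 2017; November 26, 2016 is outside that window, so Fenarn Territory is on standard time at UTC+06:30.
09:30 local − 6h30m = 03:00 UTC.

03:00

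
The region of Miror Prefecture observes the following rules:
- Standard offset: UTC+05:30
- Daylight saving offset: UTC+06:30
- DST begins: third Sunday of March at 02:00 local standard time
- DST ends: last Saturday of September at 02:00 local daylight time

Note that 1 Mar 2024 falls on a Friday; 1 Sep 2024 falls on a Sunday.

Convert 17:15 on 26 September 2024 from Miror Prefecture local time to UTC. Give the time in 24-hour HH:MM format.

1 March 2024 is a Friday, so the first Sunday is March 3 and the third is March 17.
1 September 2024 is a Sunday, so Saturdays fall on 7, 14, 21, 28; the last is September 28.
26 September 2024 lies within the daylight-saving period (17 March – 28 September), so Miror Prefecture is on daylight time, UTC+06:30.
17:15 local − 6h30m = 10:45 UTC.

10:45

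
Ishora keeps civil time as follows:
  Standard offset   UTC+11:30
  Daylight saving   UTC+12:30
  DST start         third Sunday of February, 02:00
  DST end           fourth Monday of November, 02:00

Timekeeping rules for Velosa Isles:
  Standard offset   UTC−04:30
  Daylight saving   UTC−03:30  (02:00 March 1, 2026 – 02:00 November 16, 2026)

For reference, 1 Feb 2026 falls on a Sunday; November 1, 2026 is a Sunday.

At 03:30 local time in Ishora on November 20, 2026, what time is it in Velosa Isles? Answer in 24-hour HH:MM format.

10:30

1 February 2026 is a Sunday, so the first Sunday is February 1 and the third is February 15.
1 November 2026 is a Sunday, so the first Monday is November 2 and the fourth is November 23.
Daylight saving runs 15 February – 23 November; November 20, 2026 is inside that window, so Ishora is at UTC+12:30.
03:30 Ishora − 12h30m = 15:00 UTC (rolling into the previous day, 19 November 2026).
At the standard offset (UTC−04:30), 15:00 UTC − 4h30m = 10:30 Velosa Isles standard time.
The standard-time date in Velosa Isles, November 19, 2026, is outside the daylight-saving period (1 March – 16 November), so Velosa Isles is on standard time, UTC−04:30.
15:00 UTC − 4h30m = 10:30 Velosa Isles.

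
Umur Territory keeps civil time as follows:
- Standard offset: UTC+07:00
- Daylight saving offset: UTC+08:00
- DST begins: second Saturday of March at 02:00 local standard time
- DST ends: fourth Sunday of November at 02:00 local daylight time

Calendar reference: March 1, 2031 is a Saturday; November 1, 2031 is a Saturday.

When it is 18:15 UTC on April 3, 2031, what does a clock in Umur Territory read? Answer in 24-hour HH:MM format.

1 March 2031 is a Saturday, so the first Saturday is March 1 and the second is March 8.
1 November 2031 is a Saturday, so the first Sunday is November 2 and the fourth is November 23.
At the standard offset (UTC+07:00), 18:15 UTC + 7h = 01:15 Umur Territory standard time (rolling into the next day, 4 April 2031).
The standard-time date in Umur Territory, April 4, 2031, falls between 8 March and 23 November, so daylight saving is in effect and Umur Territory is at UTC+08:00.
18:15 UTC + 8h = 02:15 local (rolling into the next day, 4 April 2031).

02:15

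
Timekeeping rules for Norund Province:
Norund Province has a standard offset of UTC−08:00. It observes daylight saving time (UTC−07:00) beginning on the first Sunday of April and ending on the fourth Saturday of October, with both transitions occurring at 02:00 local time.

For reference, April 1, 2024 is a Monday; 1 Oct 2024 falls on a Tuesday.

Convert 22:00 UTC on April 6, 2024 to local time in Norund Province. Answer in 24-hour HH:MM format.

14:00

1 April 2024 is a Monday, so the first Sunday is April 7.
1 October 2024 is a Tuesday, so the first Saturday is October 5 and the fourth is October 26.
At the standard offset (UTC−08:00), 22:00 UTC − 8h = 14:00 Norund Province standard time.
The standard-time date in Norund Province, April 6, 2024, does not fall between 7 April and 26 October, so daylight saving is not in effect and Norund Province is at UTC−08:00.
22:00 UTC − 8h = 14:00 local.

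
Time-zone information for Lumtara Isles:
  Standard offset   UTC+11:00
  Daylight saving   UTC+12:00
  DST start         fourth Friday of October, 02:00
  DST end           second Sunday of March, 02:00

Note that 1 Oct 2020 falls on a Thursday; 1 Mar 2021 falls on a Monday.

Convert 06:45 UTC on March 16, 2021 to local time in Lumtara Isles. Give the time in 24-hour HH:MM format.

1 October 2020 is a Thursday, so the first Friday is October 2 and the fourth is October 23.
1 March 2021 is a Monday, so the first Sunday is March 7 and the second is March 14.
At the standard offset (UTC+11:00), 06:45 UTC + 11h = 17:45 Lumtara Isles standard time.
The standard-time date in Lumtara Isles, March 16, 2021, does not fall between 23 October 2020 and 14 March 2021, so daylight saving is not in effect and Lumtara Isles is at UTC+11:00.
06:45 UTC + 11h = 17:45 local.

17:45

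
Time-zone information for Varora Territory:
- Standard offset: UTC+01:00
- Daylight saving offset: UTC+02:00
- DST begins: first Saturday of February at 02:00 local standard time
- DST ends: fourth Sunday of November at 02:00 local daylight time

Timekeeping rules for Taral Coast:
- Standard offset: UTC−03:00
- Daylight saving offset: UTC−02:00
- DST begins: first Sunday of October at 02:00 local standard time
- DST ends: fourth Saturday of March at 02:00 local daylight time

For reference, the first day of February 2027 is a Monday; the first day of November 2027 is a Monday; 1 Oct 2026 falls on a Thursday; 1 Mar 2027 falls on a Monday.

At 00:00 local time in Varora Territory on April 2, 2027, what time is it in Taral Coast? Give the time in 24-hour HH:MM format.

19:00

1 February 2027 is a Monday, so the first Saturday is February 6.
1 November 2027 is a Monday, so the first Sunday is November 7 and the fourth is November 28.
April 2, 2027 falls between 6 February and 28 November, so daylight saving is in effect and Varora Territory is at UTC+02:00.
00:00 Varora Territory − 2h = 22:00 UTC (rolling into the previous day, 1 April 2027).
1 October 2026 is a Thursday, so the first Sunday is October 4.
1 March 2027 is a Monday, so the first Saturday is March 6 and the fourth is March 27.
At the standard offset (UTC−03:00), 22:00 UTC − 3h = 19:00 Taral Coast standard time.
Daylight saving runs 4 October 2026 – 27 March 2027; the standard-time date in Taral Coast, April 1, 2027, is outside that window, so Taral Coast is on standard time at UTC−03:00.
22:00 UTC − 3h = 19:00 Taral Coast.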